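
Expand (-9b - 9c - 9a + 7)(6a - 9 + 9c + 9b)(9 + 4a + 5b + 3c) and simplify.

-24ab - 810a^2b - 999ab^2 - 1728abc + 981b - 9b^2 - 306bc - 1053b^2c - 891bc^2 - 405b^3 - 270ac - 702a^2c - 729ac^2 + 1107c - 297c^2 - 243c^3 + 6a^2 - 216a^3 + 855a - 567

(-9b - 9c - 9a + 7)(6a - 9 + 9c + 9b)(9 + 4a + 5b + 3c)
= (-54ab + 81b - 81bc - 81b^2 - 54ac + 81c - 81c^2 - 81bc - 54a^2 + 81a - 81ac - 81ab + 42a - 63 + 63c + 63b)(9 + 4a + 5b + 3c)    [distributive law]
= (-135ab + 144b - 162bc - 81b^2 - 135ac + 144c - 81c^2 - 54a^2 + 123a - 63)(9 + 4a + 5b + 3c)    [combine like terms]
= -1215ab - 540a^2b - 675ab^2 - 405abc + 1296b + 576ab + 720b^2 + 432bc - 1458bc - 648abc - 810b^2c - 486bc^2 - 729b^2 - 324ab^2 - 405b^3 - 243b^2c - 1215ac - 540a^2c - 675abc - 405ac^2 + 1296c + 576ac + 720bc + 432c^2 - 729c^2 - 324ac^2 - 405bc^2 - 243c^3 - 486a^2 - 216a^3 - 270a^2b - 162a^2c + 1107a + 492a^2 + 615ab + 369ac - 567 - 252a - 315b - 189c    [distributive law]
= -24ab - 810a^2b - 999ab^2 - 1728abc + 981b - 9b^2 - 306bc - 1053b^2c - 891bc^2 - 405b^3 - 270ac - 702a^2c - 729ac^2 + 1107c - 297c^2 - 243c^3 + 6a^2 - 216a^3 + 855a - 567    [combine like terms]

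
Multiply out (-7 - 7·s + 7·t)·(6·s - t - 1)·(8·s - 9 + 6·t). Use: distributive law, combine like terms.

(-7 - 7·s + 7·t)·(6·s - t - 1)·(8·s - 9 + 6·t)
= (-42·s + 7·t + 7 - 42·s^2 + 7·s·t + 7·s + 42·s·t - 7·t^2 - 7·t)·(8·s - 9 + 6·t)    [distributive law]
= (-35·s + 7 - 42·s^2 + 49·s·t - 7·t^2)·(8·s - 9 + 6·t)    [combine like terms]
= -280·s^2 + 315·s - 210·s·t + 56·s - 63 + 42·t - 336·s^3 + 378·s^2 - 252·s^2·t + 392·s^2·t - 441·s·t + 294·s·t^2 - 56·s·t^2 + 63·t^2 - 42·t^3    [distributive law]
= 98·s^2 + 371·s - 651·s·t - 63 + 42·t - 336·s^3 + 140·s^2·t + 238·s·t^2 + 63·t^2 - 42·t^3    [combine like terms]

98·s^2 + 371·s - 651·s·t - 63 + 42·t - 336·s^3 + 140·s^2·t + 238·s·t^2 + 63·t^2 - 42·t^3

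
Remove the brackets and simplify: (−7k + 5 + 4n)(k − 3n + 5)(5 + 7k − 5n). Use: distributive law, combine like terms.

−245k^2 − 49k^3 + 210k^2n + 310kn − 209kn^2 + 25k − 100n − 85n^2 + 125 + 60n^3

(−7k + 5 + 4n)(k − 3n + 5)(5 + 7k − 5n)
= (−7k^2 + 21kn − 35k + 5k − 15n + 25 + 4kn − 12n^2 + 20n)(5 + 7k − 5n)    [distributive law]
= (−7k^2 + 25kn − 30k + 5n + 25 − 12n^2)(5 + 7k − 5n)    [combine like terms]
= −35k^2 − 49k^3 + 35k^2n + 125kn + 175k^2n − 125kn^2 − 150k − 210k^2 + 150kn + 25n + 35kn − 25n^2 + 125 + 175k − 125n − 60n^2 − 84kn^2 + 60n^3    [distributive law]
= −245k^2 − 49k^3 + 210k^2n + 310kn − 209kn^2 + 25k − 100n − 85n^2 + 125 + 60n^3    [combine like terms]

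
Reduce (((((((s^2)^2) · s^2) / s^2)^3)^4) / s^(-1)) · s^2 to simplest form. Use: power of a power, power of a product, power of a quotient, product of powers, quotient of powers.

(((((((s^2)^2) · s^2) / s^2)^3)^4) / s^(-1)) · s^2
= ((((((s^2)^2) · s^2) / s^2)^12) / s^(-1)) · s^2    [power of a power]
= ((((((s^2)^2) · s^2)^12) / ((s^2)^12)) / s^(-1)) · s^2    [power of a quotient]
= ((((((s^2)^2)^12) · ((s^2)^12)) / ((s^2)^12)) / s^(-1)) · s^2    [power of a product]
= (((((s^2)^24) · ((s^2)^12)) / ((s^2)^12)) / s^(-1)) · s^2    [power of a power]
= (((s^48 · ((s^2)^12)) / ((s^2)^12)) / s^(-1)) · s^2    [power of a power]
= (((s^48 · s^24) / ((s^2)^12)) / s^(-1)) · s^2    [power of a power]
= ((s^72 / ((s^2)^12)) / s^(-1)) · s^2    [product of powers]
= ((s^72 / s^24) / s^(-1)) · s^2    [power of a power]
= (s^48 / s^(-1)) · s^2    [quotient of powers]
= s^49 · s^2    [quotient of powers]
= s^51    [product of powers]

s^51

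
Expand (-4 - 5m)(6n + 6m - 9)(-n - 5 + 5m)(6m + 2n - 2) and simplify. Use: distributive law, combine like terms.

102mn^2 + 48n^3 + 120n^2 + 636mn - 528n + 804m^2n - 60m^2 - 1230m + 1830m^3 + 360 - 60m^2n^2 + 60mn^3 - 1020m^3n - 900m^4

(-4 - 5m)(6n + 6m - 9)(-n - 5 + 5m)(6m + 2n - 2)
= (-24n - 24m + 36 - 30mn - 30m^2 + 45m)(-n - 5 + 5m)(6m + 2n - 2)    [distributive law]
= (-24n + 21m + 36 - 30mn - 30m^2)(-n - 5 + 5m)(6m + 2n - 2)    [combine like terms]
= (24n^2 + 120n - 120mn - 21mn - 105m + 105m^2 - 36n - 180 + 180m + 30mn^2 + 150mn - 150m^2n + 30m^2n + 150m^2 - 150m^3)(6m + 2n - 2)    [distributive law]
= (24n^2 + 84n + 9mn + 75m + 255m^2 - 180 + 30mn^2 - 120m^2n - 150m^3)(6m + 2n - 2)    [combine like terms]
= 144mn^2 + 48n^3 - 48n^2 + 504mn + 168n^2 - 168n + 54m^2n + 18mn^2 - 18mn + 450m^2 + 150mn - 150m + 1530m^3 + 510m^2n - 510m^2 - 1080m - 360n + 360 + 180m^2n^2 + 60mn^3 - 60mn^2 - 720m^3n - 240m^2n^2 + 240m^2n - 900m^4 - 300m^3n + 300m^3    [distributive law]
= 102mn^2 + 48n^3 + 120n^2 + 636mn - 528n + 804m^2n - 60m^2 - 1230m + 1830m^3 + 360 - 60m^2n^2 + 60mn^3 - 1020m^3n - 900m^4    [combine like terms]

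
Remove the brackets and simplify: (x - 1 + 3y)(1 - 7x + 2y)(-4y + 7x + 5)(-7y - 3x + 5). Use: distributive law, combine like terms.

1352xy^2 - 312x^2y - 858xy - 308x^3 + 6x^2 + 180x + 381x^2y^2 + 658x^3y + 147x^4 - 754xy^3 + 67y^2 + 80y - 25 - 302y^3 + 168y^4

(x - 1 + 3y)(1 - 7x + 2y)(-4y + 7x + 5)(-7y - 3x + 5)
= (x - 7x^2 + 2xy - 1 + 7x - 2y + 3y - 21xy + 6y^2)(-4y + 7x + 5)(-7y - 3x + 5)    [distributive law]
= (8x - 7x^2 - 19xy - 1 + y + 6y^2)(-4y + 7x + 5)(-7y - 3x + 5)    [combine like terms]
= (-32xy + 56x^2 + 40x + 28x^2y - 49x^3 - 35x^2 + 76xy^2 - 133x^2y - 95xy + 4y - 7x - 5 - 4y^2 + 7xy + 5y - 24y^3 + 42xy^2 + 30y^2)(-7y - 3x + 5)    [distributive law]
= (-120xy + 21x^2 + 33x - 105x^2y - 49x^3 + 118xy^2 + 9y - 5 + 26y^2 - 24y^3)(-7y - 3x + 5)    [combine like terms]
= 840xy^2 + 360x^2y - 600xy - 147x^2y - 63x^3 + 105x^2 - 231xy - 99x^2 + 165x + 735x^2y^2 + 315x^3y - 525x^2y + 343x^3y + 147x^4 - 245x^3 - 826xy^3 - 354x^2y^2 + 590xy^2 - 63y^2 - 27xy + 45y + 35y + 15x - 25 - 182y^3 - 78xy^2 + 130y^2 + 168y^4 + 72xy^3 - 120y^3    [distributive law]
= 1352xy^2 - 312x^2y - 858xy - 308x^3 + 6x^2 + 180x + 381x^2y^2 + 658x^3y + 147x^4 - 754xy^3 + 67y^2 + 80y - 25 - 302y^3 + 168y^4    [combine like terms]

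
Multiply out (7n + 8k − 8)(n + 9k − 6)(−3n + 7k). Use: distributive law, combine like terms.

−21n^3 − 164kn^2 + 281k^2n + 150n^2 + 10kn + 504k^3 − 840k^2 − 144n + 336k

(7n + 8k − 8)(n + 9k − 6)(−3n + 7k)
= (7n^2 + 63kn − 42n + 8kn + 72k^2 − 48k − 8n − 72k + 48)(−3n + 7k)    [distributive law]
= (7n^2 + 71kn − 50n + 72k^2 − 120k + 48)(−3n + 7k)    [combine like terms]
= −21n^3 + 49kn^2 − 213kn^2 + 497k^2n + 150n^2 − 350kn − 216k^2n + 504k^3 + 360kn − 840k^2 − 144n + 336k    [distributive law]
= −21n^3 − 164kn^2 + 281k^2n + 150n^2 + 10kn + 504k^3 − 840k^2 − 144n + 336k    [combine like terms]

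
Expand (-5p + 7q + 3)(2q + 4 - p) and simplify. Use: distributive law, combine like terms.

-17pq - 23p + 5p^2 + 14q^2 + 34q + 12

(-5p + 7q + 3)(2q + 4 - p)
= -10pq - 20p + 5p^2 + 14q^2 + 28q - 7pq + 6q + 12 - 3p    [distributive law]
= -17pq - 23p + 5p^2 + 14q^2 + 34q + 12    [combine like terms]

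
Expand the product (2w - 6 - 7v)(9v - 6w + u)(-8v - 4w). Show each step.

-228v^2w - 144vw^2 + 48w^3 + 12uvw - 8uw^2 + 432v^2 - 72vw - 144w^2 + 48uv + 24uw + 504v^3 + 56uv^2

(2w - 6 - 7v)(9v - 6w + u)(-8v - 4w)
= (18vw - 12w^2 + 2uw - 54v + 36w - 6u - 63v^2 + 42vw - 7uv)(-8v - 4w)    [distributive law]
= (60vw - 12w^2 + 2uw - 54v + 36w - 6u - 63v^2 - 7uv)(-8v - 4w)    [combine like terms]
= -480v^2w - 240vw^2 + 96vw^2 + 48w^3 - 16uvw - 8uw^2 + 432v^2 + 216vw - 288vw - 144w^2 + 48uv + 24uw + 504v^3 + 252v^2w + 56uv^2 + 28uvw    [distributive law]
= -228v^2w - 144vw^2 + 48w^3 + 12uvw - 8uw^2 + 432v^2 - 72vw - 144w^2 + 48uv + 24uw + 504v^3 + 56uv^2    [combine like terms]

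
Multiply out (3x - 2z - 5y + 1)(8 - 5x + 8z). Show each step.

19x - 15x² + 34xz - 8z - 16z² - 40y + 25xy - 40yz + 8

(3x - 2z - 5y + 1)(8 - 5x + 8z)
= 24x - 15x² + 24xz - 16z + 10xz - 16z² - 40y + 25xy - 40yz + 8 - 5x + 8z    [distributive law]
= 19x - 15x² + 34xz - 8z - 16z² - 40y + 25xy - 40yz + 8    [combine like terms]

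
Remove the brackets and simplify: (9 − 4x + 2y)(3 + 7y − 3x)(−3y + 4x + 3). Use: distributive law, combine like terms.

(9 − 4x + 2y)(3 + 7y − 3x)(−3y + 4x + 3)
= (27 + 63y − 27x − 12x − 28xy + 12x² + 6y + 14y² − 6xy)(−3y + 4x + 3)    [distributive law]
= (27 + 69y − 39x − 34xy + 12x² + 14y²)(−3y + 4x + 3)    [combine like terms]
= −81y + 108x + 81 − 207y² + 276xy + 207y + 117xy − 156x² − 117x + 102xy² − 136x²y − 102xy − 36x²y + 48x³ + 36x² − 42y³ + 56xy² + 42y²    [distributive law]
= 126y − 9x + 81 − 165y² + 291xy − 120x² + 158xy² − 172x²y + 48x³ − 42y³    [combine like terms]

126y − 9x + 81 − 165y² + 291xy − 120x² + 158xy² − 172x²y + 48x³ − 42y³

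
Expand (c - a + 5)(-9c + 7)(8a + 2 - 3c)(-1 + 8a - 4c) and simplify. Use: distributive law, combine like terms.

1927ac^2 - 1080a^2c^2 + 612ac^3 + 628c^2 - 411c^3 - 108c^4 - 2247ac - 1968a^2c - 99c + 576a^3c + 2184a^2 - 448a^3 + 294a - 70

(c - a + 5)(-9c + 7)(8a + 2 - 3c)(-1 + 8a - 4c)
= (-9c^2 + 7c + 9ac - 7a - 45c + 35)(8a + 2 - 3c)(-1 + 8a - 4c)    [distributive law]
= (-9c^2 - 38c + 9ac - 7a + 35)(8a + 2 - 3c)(-1 + 8a - 4c)    [combine like terms]
= (-72ac^2 - 18c^2 + 27c^3 - 304ac - 76c + 114c^2 + 72a^2c + 18ac - 27ac^2 - 56a^2 - 14a + 21ac + 280a + 70 - 105c)(-1 + 8a - 4c)    [distributive law]
= (-99ac^2 + 96c^2 + 27c^3 - 265ac - 181c + 72a^2c - 56a^2 + 266a + 70)(-1 + 8a - 4c)    [combine like terms]
= 99ac^2 - 792a^2c^2 + 396ac^3 - 96c^2 + 768ac^2 - 384c^3 - 27c^3 + 216ac^3 - 108c^4 + 265ac - 2120a^2c + 1060ac^2 + 181c - 1448ac + 724c^2 - 72a^2c + 576a^3c - 288a^2c^2 + 56a^2 - 448a^3 + 224a^2c - 266a + 2128a^2 - 1064ac - 70 + 560a - 280c    [distributive law]
= 1927ac^2 - 1080a^2c^2 + 612ac^3 + 628c^2 - 411c^3 - 108c^4 - 2247ac - 1968a^2c - 99c + 576a^3c + 2184a^2 - 448a^3 + 294a - 70    [combine like terms]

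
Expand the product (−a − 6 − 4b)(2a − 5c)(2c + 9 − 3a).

(−a − 6 − 4b)(2a − 5c)(2c + 9 − 3a)
= (−2a^2 + 5ac − 12a + 30c − 8ab + 20bc)(2c + 9 − 3a)    [distributive law]
= −4a^2c − 18a^2 + 6a^3 + 10ac^2 + 45ac − 15a^2c − 24ac − 108a + 36a^2 + 60c^2 + 270c − 90ac − 16abc − 72ab + 24a^2b + 40bc^2 + 180bc − 60abc    [distributive law]
= −19a^2c + 18a^2 + 6a^3 + 10ac^2 − 69ac − 108a + 60c^2 + 270c − 76abc − 72ab + 24a^2b + 40bc^2 + 180bc    [combine like terms]

−19a^2c + 18a^2 + 6a^3 + 10ac^2 − 69ac − 108a + 60c^2 + 270c − 76abc − 72ab + 24a^2b + 40bc^2 + 180bc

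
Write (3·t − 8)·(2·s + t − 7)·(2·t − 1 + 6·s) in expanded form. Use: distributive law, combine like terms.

(3·t − 8)·(2·s + t − 7)·(2·t − 1 + 6·s)
= (6·s·t + 3·t^2 − 21·t − 16·s − 8·t + 56)·(2·t − 1 + 6·s)    [distributive law]
= (6·s·t + 3·t^2 − 29·t − 16·s + 56)·(2·t − 1 + 6·s)    [combine like terms]
= 12·s·t^2 − 6·s·t + 36·s^2·t + 6·t^3 − 3·t^2 + 18·s·t^2 − 58·t^2 + 29·t − 174·s·t − 32·s·t + 16·s − 96·s^2 + 112·t − 56 + 336·s    [distributive law]
= 30·s·t^2 − 212·s·t + 36·s^2·t + 6·t^3 − 61·t^2 + 141·t + 352·s − 96·s^2 − 56    [combine like terms]

30·s·t^2 − 212·s·t + 36·s^2·t + 6·t^3 − 61·t^2 + 141·t + 352·s − 96·s^2 − 56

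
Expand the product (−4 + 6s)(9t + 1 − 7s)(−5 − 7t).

208t + 252t^2 + 20 − 170s − 508st − 378st^2 + 210s^2 + 294s^2t

(−4 + 6s)(9t + 1 − 7s)(−5 − 7t)
= (−36t − 4 + 28s + 54st + 6s − 42s^2)(−5 − 7t)    [distributive law]
= (−36t − 4 + 34s + 54st − 42s^2)(−5 − 7t)    [combine like terms]
= 180t + 252t^2 + 20 + 28t − 170s − 238st − 270st − 378st^2 + 210s^2 + 294s^2t    [distributive law]
= 208t + 252t^2 + 20 − 170s − 508st − 378st^2 + 210s^2 + 294s^2t    [combine like terms]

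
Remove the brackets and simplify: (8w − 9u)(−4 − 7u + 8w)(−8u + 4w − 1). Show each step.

528uw − 192w^2 + 32w + 1276u^2w − 1024uw^2 + 256w^3 − 351u^2 − 36u − 504u^3

(8w − 9u)(−4 − 7u + 8w)(−8u + 4w − 1)
= (−32w − 56uw + 64w^2 + 36u + 63u^2 − 72uw)(−8u + 4w − 1)    [distributive law]
= (−32w − 128uw + 64w^2 + 36u + 63u^2)(−8u + 4w − 1)    [combine like terms]
= 256uw − 128w^2 + 32w + 1024u^2w − 512uw^2 + 128uw − 512uw^2 + 256w^3 − 64w^2 − 288u^2 + 144uw − 36u − 504u^3 + 252u^2w − 63u^2    [distributive law]
= 528uw − 192w^2 + 32w + 1276u^2w − 1024uw^2 + 256w^3 − 351u^2 − 36u − 504u^3    [combine like terms]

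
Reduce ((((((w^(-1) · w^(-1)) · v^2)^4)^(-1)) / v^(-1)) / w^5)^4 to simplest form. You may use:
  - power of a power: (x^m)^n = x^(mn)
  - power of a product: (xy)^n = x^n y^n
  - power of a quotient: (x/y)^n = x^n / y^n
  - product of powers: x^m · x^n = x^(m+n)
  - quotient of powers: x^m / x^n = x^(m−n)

((((((w^(-1) · w^(-1)) · v^2)^4)^(-1)) / v^(-1)) / w^5)^4
= ((((((w^(-1) · w^(-1)) · v^2)^4)^(-1)) / v^(-1))^4) / ((w^5)^4)    [power of a quotient]
= ((((((w^(-1) · w^(-1)) · v^2)^4)^(-1))^4) / ((v^(-1))^4)) / ((w^5)^4)    [power of a quotient]
= (((((w^(-1) · w^(-1)) · v^2)^4)^(-4)) / ((v^(-1))^4)) / ((w^5)^4)    [power of a power]
= ((((w^(-1) · w^(-1)) · v^2)^(-16)) / ((v^(-1))^4)) / ((w^5)^4)    [power of a power]
= ((((w^(-1) · w^(-1))^(-16)) · ((v^2)^(-16))) / ((v^(-1))^4)) / ((w^5)^4)    [power of a product]
= (((((w^(-1))^(-16)) · ((w^(-1))^(-16))) · ((v^2)^(-16))) / ((v^(-1))^4)) / ((w^5)^4)    [power of a product]
= (((w^16 · ((w^(-1))^(-16))) · ((v^2)^(-16))) / ((v^(-1))^4)) / ((w^5)^4)    [power of a power]
= (((w^16 · w^16) · ((v^2)^(-16))) / ((v^(-1))^4)) / ((w^5)^4)    [power of a power]
= ((w^32 · ((v^2)^(-16))) / ((v^(-1))^4)) / ((w^5)^4)    [product of powers]
= ((w^32 · v^(-32)) / ((v^(-1))^4)) / ((w^5)^4)    [power of a power]
= ((w^32 · v^(-32)) / v^(-4)) / ((w^5)^4)    [power of a power]
= ((w^32 · v^(-32)) / v^(-4)) / w^20    [power of a power]
= v^(-28)w^12    [quotient of powers]

v^(-28)w^12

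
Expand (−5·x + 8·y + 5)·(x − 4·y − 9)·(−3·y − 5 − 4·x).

(−5·x + 8·y + 5)·(x − 4·y − 9)·(−3·y − 5 − 4·x)
= (−5·x² + 20·x·y + 45·x + 8·x·y − 32·y² − 72·y + 5·x − 20·y − 45)·(−3·y − 5 − 4·x)    [distributive law]
= (−5·x² + 28·x·y + 50·x − 32·y² − 92·y − 45)·(−3·y − 5 − 4·x)    [combine like terms]
= 15·x²·y + 25·x² + 20·x³ − 84·x·y² − 140·x·y − 112·x²·y − 150·x·y − 250·x − 200·x² + 96·y³ + 160·y² + 128·x·y² + 276·y² + 460·y + 368·x·y + 135·y + 225 + 180·x    [distributive law]
= −97·x²·y − 175·x² + 20·x³ + 44·x·y² + 78·x·y − 70·x + 96·y³ + 436·y² + 595·y + 225    [combine like terms]

−97·x²·y − 175·x² + 20·x³ + 44·x·y² + 78·x·y − 70·x + 96·y³ + 436·y² + 595·y + 225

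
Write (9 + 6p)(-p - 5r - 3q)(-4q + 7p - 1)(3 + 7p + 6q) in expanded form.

-162pq - 1593p^2q + 162pq^2 - 108p^2 - 525p^3 + 27p + 810qr - 90pqr + 1080q^2r - 540pr - 2625p^2r + 135r + 486q^2 + 648q^3 + 81q - 966p^3q - 108p^2q^2 - 294p^4 - 420p^2qr + 720pq^2r - 1470p^3r + 432pq^3

(9 + 6p)(-p - 5r - 3q)(-4q + 7p - 1)(3 + 7p + 6q)
= (-9p - 45r - 27q - 6p^2 - 30pr - 18pq)(-4q + 7p - 1)(3 + 7p + 6q)    [distributive law]
= (36pq - 63p^2 + 9p + 180qr - 315pr + 45r + 108q^2 - 189pq + 27q + 24p^2q - 42p^3 + 6p^2 + 120pqr - 210p^2r + 30pr + 72pq^2 - 126p^2q + 18pq)(3 + 7p + 6q)    [distributive law]
= (-135pq - 57p^2 + 9p + 180qr - 285pr + 45r + 108q^2 + 27q - 102p^2q - 42p^3 + 120pqr - 210p^2r + 72pq^2)(3 + 7p + 6q)    [combine like terms]
= -405pq - 945p^2q - 810pq^2 - 171p^2 - 399p^3 - 342p^2q + 27p + 63p^2 + 54pq + 540qr + 1260pqr + 1080q^2r - 855pr - 1995p^2r - 1710pqr + 135r + 315pr + 270qr + 324q^2 + 756pq^2 + 648q^3 + 81q + 189pq + 162q^2 - 306p^2q - 714p^3q - 612p^2q^2 - 126p^3 - 294p^4 - 252p^3q + 360pqr + 840p^2qr + 720pq^2r - 630p^2r - 1470p^3r - 1260p^2qr + 216pq^2 + 504p^2q^2 + 432pq^3    [distributive law]
= -162pq - 1593p^2q + 162pq^2 - 108p^2 - 525p^3 + 27p + 810qr - 90pqr + 1080q^2r - 540pr - 2625p^2r + 135r + 486q^2 + 648q^3 + 81q - 966p^3q - 108p^2q^2 - 294p^4 - 420p^2qr + 720pq^2r - 1470p^3r + 432pq^3    [combine like terms]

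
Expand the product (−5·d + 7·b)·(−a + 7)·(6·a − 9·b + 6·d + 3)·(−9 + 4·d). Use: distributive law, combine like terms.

−270·a^2·d + 120·a^2·d^2 + 1875·a·b·d − 348·a·b·d^2 − 1050·a·d^2 + 120·a·d^3 + 1755·a·d − 4893·b·d + 2436·b·d^2 + 1470·d^2 − 840·d^3 + 945·d + 378·a^2·b − 168·a^2·b·d − 567·a·b^2 + 252·a·b^2·d − 2457·a·b + 3969·b^2 − 1764·b^2·d − 1323·b

(−5·d + 7·b)·(−a + 7)·(6·a − 9·b + 6·d + 3)·(−9 + 4·d)
= (5·a·d − 35·d − 7·a·b + 49·b)·(6·a − 9·b + 6·d + 3)·(−9 + 4·d)    [distributive law]
= (30·a^2·d − 45·a·b·d + 30·a·d^2 + 15·a·d − 210·a·d + 315·b·d − 210·d^2 − 105·d − 42·a^2·b + 63·a·b^2 − 42·a·b·d − 21·a·b + 294·a·b − 441·b^2 + 294·b·d + 147·b)·(−9 + 4·d)    [distributive law]
= (30·a^2·d − 87·a·b·d + 30·a·d^2 − 195·a·d + 609·b·d − 210·d^2 − 105·d − 42·a^2·b + 63·a·b^2 + 273·a·b − 441·b^2 + 147·b)·(−9 + 4·d)    [combine like terms]
= −270·a^2·d + 120·a^2·d^2 + 783·a·b·d − 348·a·b·d^2 − 270·a·d^2 + 120·a·d^3 + 1755·a·d − 780·a·d^2 − 5481·b·d + 2436·b·d^2 + 1890·d^2 − 840·d^3 + 945·d − 420·d^2 + 378·a^2·b − 168·a^2·b·d − 567·a·b^2 + 252·a·b^2·d − 2457·a·b + 1092·a·b·d + 3969·b^2 − 1764·b^2·d − 1323·b + 588·b·d    [distributive law]
= −270·a^2·d + 120·a^2·d^2 + 1875·a·b·d − 348·a·b·d^2 − 1050·a·d^2 + 120·a·d^3 + 1755·a·d − 4893·b·d + 2436·b·d^2 + 1470·d^2 − 840·d^3 + 945·d + 378·a^2·b − 168·a^2·b·d − 567·a·b^2 + 252·a·b^2·d − 2457·a·b + 3969·b^2 − 1764·b^2·d − 1323·b    [combine like terms]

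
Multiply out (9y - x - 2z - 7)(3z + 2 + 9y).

9yz - 45y + 81y^2 - 3xz - 2x - 9xy - 6z^2 - 25z - 14

(9y - x - 2z - 7)(3z + 2 + 9y)
= 27yz + 18y + 81y^2 - 3xz - 2x - 9xy - 6z^2 - 4z - 18yz - 21z - 14 - 63y    [distributive law]
= 9yz - 45y + 81y^2 - 3xz - 2x - 9xy - 6z^2 - 25z - 14    [combine like terms]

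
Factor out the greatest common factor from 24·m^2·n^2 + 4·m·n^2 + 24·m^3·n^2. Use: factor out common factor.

4·m·n^2(6·m + 1 + 6·m^2)

24·m^2·n^2 + 4·m·n^2 + 24·m^3·n^2
= 4(6·m^2·n^2 + m·n^2 + 6·m^3·n^2)    [factor out 4]
= 4·m·n^2(6·m + 1 + 6·m^2)    [factor out m·n^2]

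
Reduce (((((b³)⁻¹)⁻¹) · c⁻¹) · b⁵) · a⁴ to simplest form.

(((((b³)⁻¹)⁻¹) · c⁻¹) · b⁵) · a⁴
= ((((b³)¹) · c⁻¹) · b⁵) · a⁴    [power of a power]
= ((b³ · c⁻¹) · b⁵) · a⁴    [power of a power]
= a⁴·b⁸·c⁻¹    [product of powers]

a⁴·b⁸·c⁻¹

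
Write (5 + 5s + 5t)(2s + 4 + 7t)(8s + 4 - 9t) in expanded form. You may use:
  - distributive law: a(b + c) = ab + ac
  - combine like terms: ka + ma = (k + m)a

(5 + 5s + 5t)(2s + 4 + 7t)(8s + 4 - 9t)
= (10s + 20 + 35t + 10s^2 + 20s + 35st + 10st + 20t + 35t^2)(8s + 4 - 9t)    [distributive law]
= (30s + 20 + 55t + 10s^2 + 45st + 35t^2)(8s + 4 - 9t)    [combine like terms]
= 240s^2 + 120s - 270st + 160s + 80 - 180t + 440st + 220t - 495t^2 + 80s^3 + 40s^2 - 90s^2t + 360s^2t + 180st - 405st^2 + 280st^2 + 140t^2 - 315t^3    [distributive law]
= 280s^2 + 280s + 350st + 80 + 40t - 355t^2 + 80s^3 + 270s^2t - 125st^2 - 315t^3    [combine like terms]

280s^2 + 280s + 350st + 80 + 40t - 355t^2 + 80s^3 + 270s^2t - 125st^2 - 315t^3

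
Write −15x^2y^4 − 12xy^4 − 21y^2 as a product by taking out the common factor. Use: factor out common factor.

−15x^2y^4 − 12xy^4 − 21y^2
= 3(−5x^2y^4 − 4xy^4 − 7y^2)    [factor out 3]
= 3y^2(−5x^2y^2 − 4xy^2 − 7)    [factor out y^2]

3y^2(−5x^2y^2 − 4xy^2 − 7)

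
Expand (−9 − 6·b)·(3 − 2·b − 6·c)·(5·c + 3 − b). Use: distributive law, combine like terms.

(−9 − 6·b)·(3 − 2·b − 6·c)·(5·c + 3 − b)
= (−27 + 18·b + 54·c − 18·b + 12·b^2 + 36·b·c)·(5·c + 3 − b)    [distributive law]
= (−27 + 54·c + 12·b^2 + 36·b·c)·(5·c + 3 − b)    [combine like terms]
= −135·c − 81 + 27·b + 270·c^2 + 162·c − 54·b·c + 60·b^2·c + 36·b^2 − 12·b^3 + 180·b·c^2 + 108·b·c − 36·b^2·c    [distributive law]
= 27·c − 81 + 27·b + 270·c^2 + 54·b·c + 24·b^2·c + 36·b^2 − 12·b^3 + 180·b·c^2    [combine like terms]

27·c − 81 + 27·b + 270·c^2 + 54·b·c + 24·b^2·c + 36·b^2 − 12·b^3 + 180·b·c^2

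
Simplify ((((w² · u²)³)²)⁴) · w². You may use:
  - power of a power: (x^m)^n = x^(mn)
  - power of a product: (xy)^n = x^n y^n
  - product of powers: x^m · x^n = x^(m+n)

((((w² · u²)³)²)⁴) · w²
= (((w² · u²)³)⁸) · w²    [power of a power]
= ((w² · u²)²⁴) · w²    [power of a power]
= (((w²)²⁴) · ((u²)²⁴)) · w²    [power of a product]
= (w⁴⁸ · ((u²)²⁴)) · w²    [power of a power]
= (w⁴⁸ · u⁴⁸) · w²    [power of a power]
= u⁴⁸w⁵⁰    [product of powers]

u⁴⁸w⁵⁰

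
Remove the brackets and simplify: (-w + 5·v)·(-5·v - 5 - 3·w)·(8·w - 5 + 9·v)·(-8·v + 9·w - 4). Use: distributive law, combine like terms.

-2186·v²·w² - 669·v·w³ - 933·v·w² + 1100·v²·w + 1745·v·w + 295·v³·w + 129·w³ - 325·w² + 100·w + 216·w⁴ + 1700·v³ - 600·v² + 1800·v⁴ - 500·v

(-w + 5·v)·(-5·v - 5 - 3·w)·(8·w - 5 + 9·v)·(-8·v + 9·w - 4)
= (5·v·w + 5·w + 3·w² - 25·v² - 25·v - 15·v·w)·(8·w - 5 + 9·v)·(-8·v + 9·w - 4)    [distributive law]
= (-10·v·w + 5·w + 3·w² - 25·v² - 25·v)·(8·w - 5 + 9·v)·(-8·v + 9·w - 4)    [combine like terms]
= (-80·v·w² + 50·v·w - 90·v²·w + 40·w² - 25·w + 45·v·w + 24·w³ - 15·w² + 27·v·w² - 200·v²·w + 125·v² - 225·v³ - 200·v·w + 125·v - 225·v²)·(-8·v + 9·w - 4)    [distributive law]
= (-53·v·w² - 105·v·w - 290·v²·w + 25·w² - 25·w + 24·w³ - 100·v² - 225·v³ + 125·v)·(-8·v + 9·w - 4)    [combine like terms]
= 424·v²·w² - 477·v·w³ + 212·v·w² + 840·v²·w - 945·v·w² + 420·v·w + 2320·v³·w - 2610·v²·w² + 1160·v²·w - 200·v·w² + 225·w³ - 100·w² + 200·v·w - 225·w² + 100·w - 192·v·w³ + 216·w⁴ - 96·w³ + 800·v³ - 900·v²·w + 400·v² + 1800·v⁴ - 2025·v³·w + 900·v³ - 1000·v² + 1125·v·w - 500·v    [distributive law]
= -2186·v²·w² - 669·v·w³ - 933·v·w² + 1100·v²·w + 1745·v·w + 295·v³·w + 129·w³ - 325·w² + 100·w + 216·w⁴ + 1700·v³ - 600·v² + 1800·v⁴ - 500·v    [combine like terms]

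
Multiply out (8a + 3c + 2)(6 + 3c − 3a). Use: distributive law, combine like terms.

42a + 15ac − 24a² + 24c + 9c² + 12

(8a + 3c + 2)(6 + 3c − 3a)
= 48a + 24ac − 24a² + 18c + 9c² − 9ac + 12 + 6c − 6a    [distributive law]
= 42a + 15ac − 24a² + 24c + 9c² + 12    [combine like terms]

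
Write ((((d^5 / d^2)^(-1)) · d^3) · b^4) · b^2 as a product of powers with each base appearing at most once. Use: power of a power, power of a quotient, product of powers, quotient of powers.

b^6

((((d^5 / d^2)^(-1)) · d^3) · b^4) · b^2
= (((((d^5)^(-1)) / ((d^2)^(-1))) · d^3) · b^4) · b^2    [power of a quotient]
= (((d^(-5) / ((d^2)^(-1))) · d^3) · b^4) · b^2    [power of a power]
= (((d^(-5) / d^(-2)) · d^3) · b^4) · b^2    [power of a power]
= ((d^(-3) · d^3) · b^4) · b^2    [quotient of powers]
= (d^0 · b^4) · b^2    [product of powers]
= b^6    [product of powers]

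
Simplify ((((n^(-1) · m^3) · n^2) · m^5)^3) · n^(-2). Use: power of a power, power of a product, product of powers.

((((n^(-1) · m^3) · n^2) · m^5)^3) · n^(-2)
= ((((n^(-1) · m^3) · n^2)^3) · ((m^5)^3)) · n^(-2)    [power of a product]
= ((((n^(-1) · m^3)^3) · ((n^2)^3)) · ((m^5)^3)) · n^(-2)    [power of a product]
= (((((n^(-1))^3) · ((m^3)^3)) · ((n^2)^3)) · ((m^5)^3)) · n^(-2)    [power of a product]
= (((n^(-3) · ((m^3)^3)) · ((n^2)^3)) · ((m^5)^3)) · n^(-2)    [power of a power]
= (((n^(-3) · m^9) · ((n^2)^3)) · ((m^5)^3)) · n^(-2)    [power of a power]
= (((n^(-3) · m^9) · n^6) · ((m^5)^3)) · n^(-2)    [power of a power]
= (((n^(-3) · m^9) · n^6) · m^15) · n^(-2)    [power of a power]
= m^24n    [product of powers]

m^24n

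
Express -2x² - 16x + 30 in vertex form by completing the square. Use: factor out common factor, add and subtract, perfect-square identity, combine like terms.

-2x² - 16x + 30
= -2(x² + 8x) + 30    [factor out -2 from the x-terms]
= -2(x² + 8x + 16 - 16) + 30    [add and subtract 16 inside the bracket]
= -2(x + 4)² + 32 + 30    [perfect-square identity]
= -2(x + 4)² + 62    [combine constants]

-2(x + 4)² + 62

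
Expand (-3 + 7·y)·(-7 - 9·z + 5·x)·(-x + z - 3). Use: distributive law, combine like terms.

(-3 + 7·y)·(-7 - 9·z + 5·x)·(-x + z - 3)
= (21 + 27·z - 15·x - 49·y - 63·y·z + 35·x·y)·(-x + z - 3)    [distributive law]
= -21·x + 21·z - 63 - 27·x·z + 27·z^2 - 81·z + 15·x^2 - 15·x·z + 45·x + 49·x·y - 49·y·z + 147·y + 63·x·y·z - 63·y·z^2 + 189·y·z - 35·x^2·y + 35·x·y·z - 105·x·y    [distributive law]
= 24·x - 60·z - 63 - 42·x·z + 27·z^2 + 15·x^2 - 56·x·y + 140·y·z + 147·y + 98·x·y·z - 63·y·z^2 - 35·x^2·y    [combine like terms]

24·x - 60·z - 63 - 42·x·z + 27·z^2 + 15·x^2 - 56·x·y + 140·y·z + 147·y + 98·x·y·z - 63·y·z^2 - 35·x^2·y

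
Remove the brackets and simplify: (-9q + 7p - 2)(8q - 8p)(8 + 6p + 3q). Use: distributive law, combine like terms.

-624q^2 - 48pq^2 - 216q^3 + 976pq + 600p^2q - 352p^2 - 336p^3 - 128q + 128p

(-9q + 7p - 2)(8q - 8p)(8 + 6p + 3q)
= (-72q^2 + 72pq + 56pq - 56p^2 - 16q + 16p)(8 + 6p + 3q)    [distributive law]
= (-72q^2 + 128pq - 56p^2 - 16q + 16p)(8 + 6p + 3q)    [combine like terms]
= -576q^2 - 432pq^2 - 216q^3 + 1024pq + 768p^2q + 384pq^2 - 448p^2 - 336p^3 - 168p^2q - 128q - 96pq - 48q^2 + 128p + 96p^2 + 48pq    [distributive law]
= -624q^2 - 48pq^2 - 216q^3 + 976pq + 600p^2q - 352p^2 - 336p^3 - 128q + 128p    [combine like terms]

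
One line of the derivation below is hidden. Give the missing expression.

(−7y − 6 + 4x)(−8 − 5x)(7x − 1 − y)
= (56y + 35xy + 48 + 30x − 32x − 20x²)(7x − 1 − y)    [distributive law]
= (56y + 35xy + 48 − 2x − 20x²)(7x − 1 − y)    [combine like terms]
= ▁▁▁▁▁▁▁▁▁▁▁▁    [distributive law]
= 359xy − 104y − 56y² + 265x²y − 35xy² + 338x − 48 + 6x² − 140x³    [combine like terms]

By distributive law:

392xy − 56y − 56y² + 245x²y − 35xy − 35xy² + 336x − 48 − 48y − 14x² + 2x + 2xy − 140x³ + 20x² + 20x²y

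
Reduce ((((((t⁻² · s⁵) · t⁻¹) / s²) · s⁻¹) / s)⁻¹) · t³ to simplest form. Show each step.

((((((t⁻² · s⁵) · t⁻¹) / s²) · s⁻¹) / s)⁻¹) · t³
= ((((((t⁻² · s⁵) · t⁻¹) / s²) · s⁻¹)⁻¹) / (s⁻¹)) · t³    [power of a quotient]
= ((((((t⁻² · s⁵) · t⁻¹) / s²)⁻¹) · ((s⁻¹)⁻¹)) / (s⁻¹)) · t³    [power of a product]
= ((((((t⁻² · s⁵) · t⁻¹)⁻¹) / ((s²)⁻¹)) · ((s⁻¹)⁻¹)) / (s⁻¹)) · t³    [power of a quotient]
= ((((((t⁻² · s⁵)⁻¹) · ((t⁻¹)⁻¹)) / ((s²)⁻¹)) · ((s⁻¹)⁻¹)) / (s⁻¹)) · t³    [power of a product]
= (((((((t⁻²)⁻¹) · ((s⁵)⁻¹)) · ((t⁻¹)⁻¹)) / ((s²)⁻¹)) · ((s⁻¹)⁻¹)) / (s⁻¹)) · t³    [power of a product]
= (((((t² · ((s⁵)⁻¹)) · ((t⁻¹)⁻¹)) / ((s²)⁻¹)) · ((s⁻¹)⁻¹)) / (s⁻¹)) · t³    [power of a power]
= (((((t² · s⁻⁵) · ((t⁻¹)⁻¹)) / ((s²)⁻¹)) · ((s⁻¹)⁻¹)) / (s⁻¹)) · t³    [power of a power]
= (((((t² · s⁻⁵) · t) / ((s²)⁻¹)) · ((s⁻¹)⁻¹)) / (s⁻¹)) · t³    [power of a power]
= (((((t² · s⁻⁵) · t) / s⁻²) · ((s⁻¹)⁻¹)) / (s⁻¹)) · t³    [power of a power]
= (((((t² · s⁻⁵) · t) / s⁻²) · s) / (s⁻¹)) · t³    [power of a power]
= s⁻¹·t⁶    [quotient of powers; product of powers]

s⁻¹·t⁶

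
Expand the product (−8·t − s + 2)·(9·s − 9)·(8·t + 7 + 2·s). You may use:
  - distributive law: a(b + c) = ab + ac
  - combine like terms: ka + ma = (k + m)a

−576·s·t^2 − 144·s·t − 216·s^2·t + 576·t^2 + 360·t − 9·s^2 − 18·s^3 + 153·s − 126

(−8·t − s + 2)·(9·s − 9)·(8·t + 7 + 2·s)
= (−72·s·t + 72·t − 9·s^2 + 9·s + 18·s − 18)·(8·t + 7 + 2·s)    [distributive law]
= (−72·s·t + 72·t − 9·s^2 + 27·s − 18)·(8·t + 7 + 2·s)    [combine like terms]
= −576·s·t^2 − 504·s·t − 144·s^2·t + 576·t^2 + 504·t + 144·s·t − 72·s^2·t − 63·s^2 − 18·s^3 + 216·s·t + 189·s + 54·s^2 − 144·t − 126 − 36·s    [distributive law]
= −576·s·t^2 − 144·s·t − 216·s^2·t + 576·t^2 + 360·t − 9·s^2 − 18·s^3 + 153·s − 126    [combine like terms]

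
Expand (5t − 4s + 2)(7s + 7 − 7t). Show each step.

(5t − 4s + 2)(7s + 7 − 7t)
= 35st + 35t − 35t^2 − 28s^2 − 28s + 28st + 14s + 14 − 14t    [distributive law]
= 63st + 21t − 35t^2 − 28s^2 − 14s + 14    [combine like terms]

63st + 21t − 35t^2 − 28s^2 − 14s + 14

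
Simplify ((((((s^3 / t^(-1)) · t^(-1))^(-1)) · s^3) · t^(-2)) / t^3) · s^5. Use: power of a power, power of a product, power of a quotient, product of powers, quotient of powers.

((((((s^3 / t^(-1)) · t^(-1))^(-1)) · s^3) · t^(-2)) / t^3) · s^5
= ((((((s^3 / t^(-1))^(-1)) · ((t^(-1))^(-1))) · s^3) · t^(-2)) / t^3) · s^5    [power of a product]
= (((((((s^3)^(-1)) / ((t^(-1))^(-1))) · ((t^(-1))^(-1))) · s^3) · t^(-2)) / t^3) · s^5    [power of a quotient]
= (((((s^(-3) / ((t^(-1))^(-1))) · ((t^(-1))^(-1))) · s^3) · t^(-2)) / t^3) · s^5    [power of a power]
= (((((s^(-3) / t) · ((t^(-1))^(-1))) · s^3) · t^(-2)) / t^3) · s^5    [power of a power]
= (((((s^(-3) / t) · t) · s^3) · t^(-2)) / t^3) · s^5    [power of a power]
= s^5·t^(-5)    [quotient of powers; product of powers]

s^5·t^(-5)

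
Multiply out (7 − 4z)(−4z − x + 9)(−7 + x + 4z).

(7 − 4z)(−4z − x + 9)(−7 + x + 4z)
= (−28z − 7x + 63 + 16z^2 + 4xz − 36z)(−7 + x + 4z)    [distributive law]
= (−64z − 7x + 63 + 16z^2 + 4xz)(−7 + x + 4z)    [combine like terms]
= 448z − 64xz − 256z^2 + 49x − 7x^2 − 28xz − 441 + 63x + 252z − 112z^2 + 16xz^2 + 64z^3 − 28xz + 4x^2z + 16xz^2    [distributive law]
= 700z − 120xz − 368z^2 + 112x − 7x^2 − 441 + 32xz^2 + 64z^3 + 4x^2z    [combine like terms]

700z − 120xz − 368z^2 + 112x − 7x^2 − 441 + 32xz^2 + 64z^3 + 4x^2z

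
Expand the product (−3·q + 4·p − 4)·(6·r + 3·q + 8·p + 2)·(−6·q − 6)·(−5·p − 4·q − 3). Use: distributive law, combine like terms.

(−3·q + 4·p − 4)·(6·r + 3·q + 8·p + 2)·(−6·q − 6)·(−5·p − 4·q − 3)
= (−18·q·r − 9·q² − 24·p·q − 6·q + 24·p·r + 12·p·q + 32·p² + 8·p − 24·r − 12·q − 32·p − 8)·(−6·q − 6)·(−5·p − 4·q − 3)    [distributive law]
= (−18·q·r − 9·q² − 12·p·q − 18·q + 24·p·r + 32·p² − 24·p − 24·r − 8)·(−6·q − 6)·(−5·p − 4·q − 3)    [combine like terms]
= (108·q²·r + 108·q·r + 54·q³ + 54·q² + 72·p·q² + 72·p·q + 108·q² + 108·q − 144·p·q·r − 144·p·r − 192·p²·q − 192·p² + 144·p·q + 144·p + 144·q·r + 144·r + 48·q + 48)·(−5·p − 4·q − 3)    [distributive law]
= (108·q²·r + 252·q·r + 54·q³ + 162·q² + 72·p·q² + 216·p·q + 156·q − 144·p·q·r − 144·p·r − 192·p²·q − 192·p² + 144·p + 144·r + 48)·(−5·p − 4·q − 3)    [combine like terms]
= −540·p·q²·r − 432·q³·r − 324·q²·r − 1260·p·q·r − 1008·q²·r − 756·q·r − 270·p·q³ − 216·q⁴ − 162·q³ − 810·p·q² − 648·q³ − 486·q² − 360·p²·q² − 288·p·q³ − 216·p·q² − 1080·p²·q − 864·p·q² − 648·p·q − 780·p·q − 624·q² − 468·q + 720·p²·q·r + 576·p·q²·r + 432·p·q·r + 720·p²·r + 576·p·q·r + 432·p·r + 960·p³·q + 768·p²·q² + 576·p²·q + 960·p³ + 768·p²·q + 576·p² − 720·p² − 576·p·q − 432·p − 720·p·r − 576·q·r − 432·r − 240·p − 192·q − 144    [distributive law]
= 36·p·q²·r − 432·q³·r − 1332·q²·r − 252·p·q·r − 1332·q·r − 558·p·q³ − 216·q⁴ − 810·q³ − 1890·p·q² − 1110·q² + 408·p²·q² + 264·p²·q − 2004·p·q − 660·q + 720·p²·q·r + 720·p²·r − 288·p·r + 960·p³·q + 960·p³ − 144·p² − 672·p − 432·r − 144    [combine like terms]

36·p·q²·r − 432·q³·r − 1332·q²·r − 252·p·q·r − 1332·q·r − 558·p·q³ − 216·q⁴ − 810·q³ − 1890·p·q² − 1110·q² + 408·p²·q² + 264·p²·q − 2004·p·q − 660·q + 720·p²·q·r + 720·p²·r − 288·p·r + 960·p³·q + 960·p³ − 144·p² − 672·p − 432·r − 144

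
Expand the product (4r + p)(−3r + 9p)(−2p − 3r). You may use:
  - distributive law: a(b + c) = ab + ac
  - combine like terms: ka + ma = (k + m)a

−75pr^2 + 36r^3 − 93p^2r − 18p^3

(4r + p)(−3r + 9p)(−2p − 3r)
= (−12r^2 + 36pr − 3pr + 9p^2)(−2p − 3r)    [distributive law]
= (−12r^2 + 33pr + 9p^2)(−2p − 3r)    [combine like terms]
= 24pr^2 + 36r^3 − 66p^2r − 99pr^2 − 18p^3 − 27p^2r    [distributive law]
= −75pr^2 + 36r^3 − 93p^2r − 18p^3    [combine like terms]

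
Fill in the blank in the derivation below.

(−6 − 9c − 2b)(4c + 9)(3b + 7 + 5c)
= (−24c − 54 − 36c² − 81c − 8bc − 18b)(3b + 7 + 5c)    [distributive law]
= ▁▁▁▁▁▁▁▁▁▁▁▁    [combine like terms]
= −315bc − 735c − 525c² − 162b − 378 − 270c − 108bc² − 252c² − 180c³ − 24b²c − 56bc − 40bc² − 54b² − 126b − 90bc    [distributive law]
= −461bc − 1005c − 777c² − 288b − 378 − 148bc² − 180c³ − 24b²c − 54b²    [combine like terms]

After combine like terms, the bracketed line is:

(−105c − 54 − 36c² − 8bc − 18b)(3b + 7 + 5c)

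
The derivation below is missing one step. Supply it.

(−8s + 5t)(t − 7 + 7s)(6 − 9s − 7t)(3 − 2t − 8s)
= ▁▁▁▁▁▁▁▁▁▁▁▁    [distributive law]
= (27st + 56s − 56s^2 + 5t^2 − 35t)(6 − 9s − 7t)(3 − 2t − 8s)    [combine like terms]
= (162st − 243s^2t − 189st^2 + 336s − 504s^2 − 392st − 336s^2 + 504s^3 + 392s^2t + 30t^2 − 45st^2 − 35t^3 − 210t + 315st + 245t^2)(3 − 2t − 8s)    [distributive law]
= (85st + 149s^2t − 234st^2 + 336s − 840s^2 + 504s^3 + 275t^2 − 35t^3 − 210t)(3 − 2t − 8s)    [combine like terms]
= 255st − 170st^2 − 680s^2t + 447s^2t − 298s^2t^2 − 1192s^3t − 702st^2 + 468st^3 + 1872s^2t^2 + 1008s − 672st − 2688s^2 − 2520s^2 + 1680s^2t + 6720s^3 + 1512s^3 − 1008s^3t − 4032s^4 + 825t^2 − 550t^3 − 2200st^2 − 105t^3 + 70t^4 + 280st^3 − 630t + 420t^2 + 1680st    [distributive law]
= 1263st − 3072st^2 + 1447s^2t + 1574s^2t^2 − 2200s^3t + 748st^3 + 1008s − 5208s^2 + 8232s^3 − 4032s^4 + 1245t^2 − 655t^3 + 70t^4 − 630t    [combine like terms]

After distributive law, the bracketed line is:

(−8st + 56s − 56s^2 + 5t^2 − 35t + 35st)(6 − 9s − 7t)(3 − 2t − 8s)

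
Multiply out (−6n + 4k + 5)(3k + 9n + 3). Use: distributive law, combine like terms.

18kn − 54n^2 + 27n + 12k^2 + 27k + 15

(−6n + 4k + 5)(3k + 9n + 3)
= −18kn − 54n^2 − 18n + 12k^2 + 36kn + 12k + 15k + 45n + 15    [distributive law]
= 18kn − 54n^2 + 27n + 12k^2 + 27k + 15    [combine like terms]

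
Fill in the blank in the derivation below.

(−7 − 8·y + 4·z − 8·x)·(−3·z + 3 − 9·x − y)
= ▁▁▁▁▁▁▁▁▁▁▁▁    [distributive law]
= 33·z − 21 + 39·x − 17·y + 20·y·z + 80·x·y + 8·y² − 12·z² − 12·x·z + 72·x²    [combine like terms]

Applying distributive law to the line above:

21·z − 21 + 63·x + 7·y + 24·y·z − 24·y + 72·x·y + 8·y² − 12·z² + 12·z − 36·x·z − 4·y·z + 24·x·z − 24·x + 72·x² + 8·x·y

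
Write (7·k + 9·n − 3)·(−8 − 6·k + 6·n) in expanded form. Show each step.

−38·k − 42·k^2 − 12·k·n − 90·n + 54·n^2 + 24

(7·k + 9·n − 3)·(−8 − 6·k + 6·n)
= −56·k − 42·k^2 + 42·k·n − 72·n − 54·k·n + 54·n^2 + 24 + 18·k − 18·n    [distributive law]
= −38·k − 42·k^2 − 12·k·n − 90·n + 54·n^2 + 24    [combine like terms]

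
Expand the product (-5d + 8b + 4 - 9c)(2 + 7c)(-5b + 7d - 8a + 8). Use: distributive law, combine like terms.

162bd - 70d^2 + 80ad - 24d + 567bcd - 245cd^2 + 280acd - 210cd - 80b^2 - 128ab + 88b - 280b^2c - 448abc + 398bc - 64a + 64 - 80ac + 80c + 315bc^2 - 441c^2d + 504ac^2 - 504c^2

(-5d + 8b + 4 - 9c)(2 + 7c)(-5b + 7d - 8a + 8)
= (-10d - 35cd + 16b + 56bc + 8 + 28c - 18c - 63c^2)(-5b + 7d - 8a + 8)    [distributive law]
= (-10d - 35cd + 16b + 56bc + 8 + 10c - 63c^2)(-5b + 7d - 8a + 8)    [combine like terms]
= 50bd - 70d^2 + 80ad - 80d + 175bcd - 245cd^2 + 280acd - 280cd - 80b^2 + 112bd - 128ab + 128b - 280b^2c + 392bcd - 448abc + 448bc - 40b + 56d - 64a + 64 - 50bc + 70cd - 80ac + 80c + 315bc^2 - 441c^2d + 504ac^2 - 504c^2    [distributive law]
= 162bd - 70d^2 + 80ad - 24d + 567bcd - 245cd^2 + 280acd - 210cd - 80b^2 - 128ab + 88b - 280b^2c - 448abc + 398bc - 64a + 64 - 80ac + 80c + 315bc^2 - 441c^2d + 504ac^2 - 504c^2    [combine like terms]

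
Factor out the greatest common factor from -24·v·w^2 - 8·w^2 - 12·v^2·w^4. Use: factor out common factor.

4·w^2(-6·v - 2 - 3·v^2·w^2)

-24·v·w^2 - 8·w^2 - 12·v^2·w^4
= 4(-6·v·w^2 - 2·w^2 - 3·v^2·w^4)    [factor out 4]
= 4·w^2(-6·v - 2 - 3·v^2·w^2)    [factor out w^2]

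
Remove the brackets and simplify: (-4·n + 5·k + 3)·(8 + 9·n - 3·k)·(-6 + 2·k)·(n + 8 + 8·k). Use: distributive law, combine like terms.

(-4·n + 5·k + 3)·(8 + 9·n - 3·k)·(-6 + 2·k)·(n + 8 + 8·k)
= (-32·n - 36·n^2 + 12·k·n + 40·k + 45·k·n - 15·k^2 + 24 + 27·n - 9·k)·(-6 + 2·k)·(n + 8 + 8·k)    [distributive law]
= (-5·n - 36·n^2 + 57·k·n + 31·k - 15·k^2 + 24)·(-6 + 2·k)·(n + 8 + 8·k)    [combine like terms]
= (30·n - 10·k·n + 216·n^2 - 72·k·n^2 - 342·k·n + 114·k^2·n - 186·k + 62·k^2 + 90·k^2 - 30·k^3 - 144 + 48·k)·(n + 8 + 8·k)    [distributive law]
= (30·n - 352·k·n + 216·n^2 - 72·k·n^2 + 114·k^2·n - 138·k + 152·k^2 - 30·k^3 - 144)·(n + 8 + 8·k)    [combine like terms]
= 30·n^2 + 240·n + 240·k·n - 352·k·n^2 - 2816·k·n - 2816·k^2·n + 216·n^3 + 1728·n^2 + 1728·k·n^2 - 72·k·n^3 - 576·k·n^2 - 576·k^2·n^2 + 114·k^2·n^2 + 912·k^2·n + 912·k^3·n - 138·k·n - 1104·k - 1104·k^2 + 152·k^2·n + 1216·k^2 + 1216·k^3 - 30·k^3·n - 240·k^3 - 240·k^4 - 144·n - 1152 - 1152·k    [distributive law]
= 1758·n^2 + 96·n - 2714·k·n + 800·k·n^2 - 1752·k^2·n + 216·n^3 - 72·k·n^3 - 462·k^2·n^2 + 882·k^3·n - 2256·k + 112·k^2 + 976·k^3 - 240·k^4 - 1152    [combine like terms]

1758·n^2 + 96·n - 2714·k·n + 800·k·n^2 - 1752·k^2·n + 216·n^3 - 72·k·n^3 - 462·k^2·n^2 + 882·k^3·n - 2256·k + 112·k^2 + 976·k^3 - 240·k^4 - 1152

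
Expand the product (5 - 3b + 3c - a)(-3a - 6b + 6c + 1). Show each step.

(5 - 3b + 3c - a)(-3a - 6b + 6c + 1)
= -15a - 30b + 30c + 5 + 9ab + 18b² - 18bc - 3b - 9ac - 18bc + 18c² + 3c + 3a² + 6ab - 6ac - a    [distributive law]
= -16a - 33b + 33c + 5 + 15ab + 18b² - 36bc - 15ac + 18c² + 3a²    [combine like terms]

-16a - 33b + 33c + 5 + 15ab + 18b² - 36bc - 15ac + 18c² + 3a²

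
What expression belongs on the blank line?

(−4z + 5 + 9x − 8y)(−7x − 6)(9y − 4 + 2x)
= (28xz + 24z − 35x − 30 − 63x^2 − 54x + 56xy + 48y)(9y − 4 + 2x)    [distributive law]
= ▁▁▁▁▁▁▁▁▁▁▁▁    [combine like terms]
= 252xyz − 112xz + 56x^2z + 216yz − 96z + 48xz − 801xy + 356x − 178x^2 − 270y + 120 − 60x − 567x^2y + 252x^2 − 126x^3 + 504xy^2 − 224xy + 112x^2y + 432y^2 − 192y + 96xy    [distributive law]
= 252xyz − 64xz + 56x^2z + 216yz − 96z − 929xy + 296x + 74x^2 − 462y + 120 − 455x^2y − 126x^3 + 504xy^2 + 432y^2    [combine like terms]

By combine like terms:

(28xz + 24z − 89x − 30 − 63x^2 + 56xy + 48y)(9y − 4 + 2x)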